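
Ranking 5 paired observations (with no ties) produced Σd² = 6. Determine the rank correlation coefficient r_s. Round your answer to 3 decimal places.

0.700

ρ = 1 − 6Σd² / [n(n²−1)] = 1 − 6×6 / (5×24)
  = 1 − 36/120 = 1 − 0.3000 ≈ 0.700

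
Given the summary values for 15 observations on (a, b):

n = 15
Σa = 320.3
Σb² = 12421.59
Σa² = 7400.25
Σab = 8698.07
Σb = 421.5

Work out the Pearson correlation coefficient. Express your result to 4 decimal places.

-0.5313

r = (nΣab − ΣaΣb) / √[(nΣa² − (Σa)²)(nΣb² − (Σb)²)]
Numerator: 15×8698.07 − 320.3×421.5 = -4535.4
Denominator: √[(111003.75 − 102592.09)(186323.85 − 177662.25)] = √[8411.66 × 8661.6] = 8535.7152
r = -4535.4 / 8535.7152 ≈ -0.5313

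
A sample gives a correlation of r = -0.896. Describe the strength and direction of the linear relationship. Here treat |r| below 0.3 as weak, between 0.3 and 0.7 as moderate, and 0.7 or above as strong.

r = -0.896 < 0 so the relationship is negative.
|r| = 0.896, which falls in the strong range.

strong negative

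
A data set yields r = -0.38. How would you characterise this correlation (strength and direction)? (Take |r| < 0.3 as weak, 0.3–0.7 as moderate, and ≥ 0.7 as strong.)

moderate negative

r = -0.38 < 0 so the relationship is negative.
|r| = 0.38, which falls in the moderate range.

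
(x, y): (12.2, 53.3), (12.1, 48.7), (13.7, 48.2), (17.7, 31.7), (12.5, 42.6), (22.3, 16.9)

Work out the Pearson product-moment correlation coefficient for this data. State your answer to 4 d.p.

n = 6, Σx = 90.5, Σy = 241.4, Σx² = 1449.77, Σy² = 10641.08, Σxy = 3370.33
nΣxy − ΣxΣy = 20221.98 − 21846.7 = -1624.72
nΣx² − (Σx)² = 8698.62 − 8190.25 = 508.37; nΣy² − (Σy)² = 63846.48 − 58273.96 = 5572.52
r = -1624.72 / √(508.37 × 5572.52) = -1624.72 / 1683.1227 ≈ -0.9653

-0.9653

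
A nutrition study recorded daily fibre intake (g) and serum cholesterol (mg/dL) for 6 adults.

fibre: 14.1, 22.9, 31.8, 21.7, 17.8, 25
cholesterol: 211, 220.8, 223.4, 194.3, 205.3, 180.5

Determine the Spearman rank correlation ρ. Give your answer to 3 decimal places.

0.200

Rank fibre: 1, 4, 6, 3, 2, 5
Rank cholesterol: 4, 5, 6, 2, 3, 1
d = rank(fibre) − rank(cholesterol): -3, -1, 0, 1, -1, 4; Σd² = 28
ρ = 1 − 6Σd² / [n(n²−1)] = 1 − 6×28 / (6×35) = 1 − 168/210 ≈ 0.200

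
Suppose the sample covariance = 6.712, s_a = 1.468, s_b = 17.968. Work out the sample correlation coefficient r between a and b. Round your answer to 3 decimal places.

r = Cov(a,b) / (s_a · s_b) = 6.712 / (1.468 × 17.968)
  = 6.712 / 26.3770 ≈ 0.254

0.254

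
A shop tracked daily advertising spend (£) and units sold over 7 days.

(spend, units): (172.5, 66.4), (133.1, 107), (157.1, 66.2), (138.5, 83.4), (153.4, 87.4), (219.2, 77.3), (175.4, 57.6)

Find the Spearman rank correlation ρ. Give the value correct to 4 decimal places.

-0.7143

Rank spend: 5, 1, 4, 2, 3, 7, 6
Rank units: 3, 7, 2, 5, 6, 4, 1
d = rank(spend) − rank(units): 2, -6, 2, -3, -3, 3, 5; Σd² = 96
ρ = 1 − 6Σd² / [n(n²−1)] = 1 − 6×96 / (7×48) = 1 − 576/336 ≈ -0.7143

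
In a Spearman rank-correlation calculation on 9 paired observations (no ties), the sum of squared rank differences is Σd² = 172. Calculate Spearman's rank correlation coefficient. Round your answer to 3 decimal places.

-0.433

ρ = 1 − 6Σd² / [n(n²−1)] = 1 − 6×172 / (9×80)
  = 1 − 1032/720 = 1 − 1.4333 ≈ -0.433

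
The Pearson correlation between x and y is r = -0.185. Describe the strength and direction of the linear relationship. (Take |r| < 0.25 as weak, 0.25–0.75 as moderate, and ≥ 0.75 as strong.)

r = -0.185 < 0 so the relationship is negative.
|r| = 0.185, which falls in the weak range.

weak negative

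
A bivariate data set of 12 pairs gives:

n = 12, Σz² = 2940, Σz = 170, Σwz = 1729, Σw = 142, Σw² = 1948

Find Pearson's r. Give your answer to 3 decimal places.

r = (nΣwz − ΣwΣz) / √[(nΣw² − (Σw)²)(nΣz² − (Σz)²)]
Numerator: 12×1729 − 142×170 = -3392
Denominator: √[(23376 − 20164)(35280 − 28900)] = √[3212 × 6380] = 4526.8709
r = -3392 / 4526.8709 ≈ -0.749

-0.749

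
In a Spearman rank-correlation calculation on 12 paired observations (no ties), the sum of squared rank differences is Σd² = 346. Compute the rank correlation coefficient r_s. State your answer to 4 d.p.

-0.2098

ρ = 1 − 6Σd² / [n(n²−1)] = 1 − 6×346 / (12×143)
  = 1 − 2076/1716 = 1 − 1.20979 ≈ -0.2098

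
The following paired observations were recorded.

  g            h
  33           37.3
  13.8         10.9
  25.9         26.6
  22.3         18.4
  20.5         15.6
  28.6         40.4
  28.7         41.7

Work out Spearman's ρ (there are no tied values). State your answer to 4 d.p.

0.8929

Rank g: 7, 1, 4, 3, 2, 5, 6
Rank h: 5, 1, 4, 3, 2, 6, 7
d = rank(g) − rank(h): 2, 0, 0, 0, 0, -1, -1; Σd² = 6
ρ = 1 − 6Σd² / [n(n²−1)] = 1 − 6×6 / (7×48) = 1 − 36/336 ≈ 0.8929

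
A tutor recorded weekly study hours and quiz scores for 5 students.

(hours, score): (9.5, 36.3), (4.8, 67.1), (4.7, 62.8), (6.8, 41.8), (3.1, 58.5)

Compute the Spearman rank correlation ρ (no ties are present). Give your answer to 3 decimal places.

-0.600

Rank hours: 5, 3, 2, 4, 1
Rank score: 1, 5, 4, 2, 3
d = rank(hours) − rank(score): 4, -2, -2, 2, -2; Σd² = 32
ρ = 1 − 6Σd² / [n(n²−1)] = 1 − 6×32 / (5×24) = 1 − 192/120 ≈ -0.600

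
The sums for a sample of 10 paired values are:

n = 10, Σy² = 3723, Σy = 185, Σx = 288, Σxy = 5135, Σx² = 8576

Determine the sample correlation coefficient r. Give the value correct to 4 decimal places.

-0.6635

r = (nΣxy − ΣxΣy) / √[(nΣx² − (Σx)²)(nΣy² − (Σy)²)]
Numerator: 10×5135 − 288×185 = -1930
Denominator: √[(85760 − 82944)(37230 − 34225)] = √[2816 × 3005] = 2908.9655
r = -1930 / 2908.9655 ≈ -0.6635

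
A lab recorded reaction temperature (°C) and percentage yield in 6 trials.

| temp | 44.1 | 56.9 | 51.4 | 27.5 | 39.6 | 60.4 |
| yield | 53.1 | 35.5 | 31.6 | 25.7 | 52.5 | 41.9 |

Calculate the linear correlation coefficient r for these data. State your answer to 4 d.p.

0.1357

n = 6, Σx = 279.9, Σy = 240.3, Σx² = 13796.95, Σy² = 10250.77, Σxy = 11302.41
nΣxy − ΣxΣy = 67814.46 − 67259.97 = 554.49
nΣx² − (Σx)² = 82781.7 − 78344.01 = 4437.69; nΣy² − (Σy)² = 61504.62 − 57744.09 = 3760.53
r = 554.49 / √(4437.69 × 3760.53) = 554.49 / 4085.1030 ≈ 0.1357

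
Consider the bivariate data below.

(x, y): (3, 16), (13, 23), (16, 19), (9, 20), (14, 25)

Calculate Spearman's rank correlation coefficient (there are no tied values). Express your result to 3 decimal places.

0.400

Rank x: 1, 3, 5, 2, 4
Rank y: 1, 4, 2, 3, 5
d = rank(x) − rank(y): 0, -1, 3, -1, -1; Σd² = 12
ρ = 1 − 6Σd² / [n(n²−1)] = 1 − 6×12 / (5×24) = 1 − 72/120 ≈ 0.400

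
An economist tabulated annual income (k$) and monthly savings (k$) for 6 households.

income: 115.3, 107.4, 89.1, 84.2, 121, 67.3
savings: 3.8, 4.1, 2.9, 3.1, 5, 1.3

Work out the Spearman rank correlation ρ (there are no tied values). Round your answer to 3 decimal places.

0.886

Rank income: 5, 4, 3, 2, 6, 1
Rank savings: 4, 5, 2, 3, 6, 1
d = rank(income) − rank(savings): 1, -1, 1, -1, 0, 0; Σd² = 4
ρ = 1 − 6Σd² / [n(n²−1)] = 1 − 6×4 / (6×35) = 1 − 24/210 ≈ 0.886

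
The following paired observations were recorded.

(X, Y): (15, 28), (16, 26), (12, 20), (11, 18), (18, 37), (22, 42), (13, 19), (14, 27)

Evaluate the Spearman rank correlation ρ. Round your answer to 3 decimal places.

Rank X: 5, 6, 2, 1, 7, 8, 3, 4
Rank Y: 6, 4, 3, 1, 7, 8, 2, 5
d = rank(X) − rank(Y): -1, 2, -1, 0, 0, 0, 1, -1; Σd² = 8
ρ = 1 − 6Σd² / [n(n²−1)] = 1 − 6×8 / (8×63) = 1 − 48/504 ≈ 0.905

0.905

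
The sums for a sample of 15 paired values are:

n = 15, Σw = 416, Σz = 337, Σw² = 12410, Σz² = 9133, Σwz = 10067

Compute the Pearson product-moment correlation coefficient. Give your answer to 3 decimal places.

r = (nΣwz − ΣwΣz) / √[(nΣw² − (Σw)²)(nΣz² − (Σz)²)]
Numerator: 15×10067 − 416×337 = 10813
Denominator: √[(186150 − 173056)(136995 − 113569)] = √[13094 × 23426] = 17513.9957
r = 10813 / 17513.9957 ≈ 0.617

0.617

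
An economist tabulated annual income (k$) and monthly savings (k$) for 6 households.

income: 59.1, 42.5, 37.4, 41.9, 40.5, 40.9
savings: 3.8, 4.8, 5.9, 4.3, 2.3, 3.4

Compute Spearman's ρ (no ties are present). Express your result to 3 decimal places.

-0.029

Rank income: 6, 5, 1, 4, 2, 3
Rank savings: 3, 5, 6, 4, 1, 2
d = rank(income) − rank(savings): 3, 0, -5, 0, 1, 1; Σd² = 36
ρ = 1 − 6Σd² / [n(n²−1)] = 1 − 6×36 / (6×35) = 1 − 216/210 ≈ -0.029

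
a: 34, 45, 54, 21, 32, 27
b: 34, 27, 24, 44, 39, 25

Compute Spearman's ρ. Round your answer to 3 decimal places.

-0.657

Rank a: 4, 5, 6, 1, 3, 2
Rank b: 4, 3, 1, 6, 5, 2
d = rank(a) − rank(b): 0, 2, 5, -5, -2, 0; Σd² = 58
ρ = 1 − 6Σd² / [n(n²−1)] = 1 − 6×58 / (6×35) = 1 − 348/210 ≈ -0.657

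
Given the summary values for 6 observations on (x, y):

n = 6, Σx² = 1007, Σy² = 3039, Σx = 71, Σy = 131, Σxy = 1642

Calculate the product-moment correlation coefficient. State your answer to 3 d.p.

r = (nΣxy − ΣxΣy) / √[(nΣx² − (Σx)²)(nΣy² − (Σy)²)]
Numerator: 6×1642 − 71×131 = 551
Denominator: √[(6042 − 5041)(18234 − 17161)] = √[1001 × 1073] = 1036.3749
r = 551 / 1036.3749 ≈ 0.532

0.532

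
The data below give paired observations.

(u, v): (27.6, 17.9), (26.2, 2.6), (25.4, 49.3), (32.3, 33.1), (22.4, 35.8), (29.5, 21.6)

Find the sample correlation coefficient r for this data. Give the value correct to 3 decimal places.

-0.154

n = 6, Σu = 163.4, Σv = 160.3, Σu² = 4508.66, Σv² = 5601.47, Σuv = 4322.63
nΣuv − ΣuΣv = 25935.78 − 26193.02 = -257.24
nΣu² − (Σu)² = 27051.96 − 26699.56 = 352.4; nΣv² − (Σv)² = 33608.82 − 25696.09 = 7912.73
r = -257.24 / √(352.4 × 7912.73) = -257.24 / 1669.8641 ≈ -0.154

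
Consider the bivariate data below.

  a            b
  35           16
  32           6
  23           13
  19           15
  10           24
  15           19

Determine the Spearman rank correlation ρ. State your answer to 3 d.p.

Rank a: 6, 5, 4, 3, 1, 2
Rank b: 4, 1, 2, 3, 6, 5
d = rank(a) − rank(b): 2, 4, 2, 0, -5, -3; Σd² = 58
ρ = 1 − 6Σd² / [n(n²−1)] = 1 − 6×58 / (6×35) = 1 − 348/210 ≈ -0.657

-0.657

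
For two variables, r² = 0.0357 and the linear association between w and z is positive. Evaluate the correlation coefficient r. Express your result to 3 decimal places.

0.189

|r| = √0.0357 = 0.189
The association is positive, so r = 0.189.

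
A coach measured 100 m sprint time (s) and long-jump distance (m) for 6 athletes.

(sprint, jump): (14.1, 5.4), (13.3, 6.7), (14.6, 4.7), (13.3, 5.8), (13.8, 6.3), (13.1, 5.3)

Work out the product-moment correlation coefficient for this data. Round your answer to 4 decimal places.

n = 6, Σx = 82.2, Σy = 34.2, Σx² = 1127.8, Σy² = 197.56, Σxy = 467.38
nΣxy − ΣxΣy = 2804.28 − 2811.24 = -6.96
nΣx² − (Σx)² = 6766.8 − 6756.84 = 9.96; nΣy² − (Σy)² = 1185.36 − 1169.64 = 15.72
r = -6.96 / √(9.96 × 15.72) = -6.96 / 12.5128 ≈ -0.5562

-0.5562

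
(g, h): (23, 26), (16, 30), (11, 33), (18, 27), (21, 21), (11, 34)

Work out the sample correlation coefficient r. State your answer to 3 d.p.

-0.890

n = 6, Σg = 100, Σh = 171, Σg² = 1792, Σh² = 4991, Σgh = 2742
nΣgh − ΣgΣh = 16452 − 17100 = -648
nΣg² − (Σg)² = 10752 − 10000 = 752; nΣh² − (Σh)² = 29946 − 29241 = 705
r = -648 / √(752 × 705) = -648 / 728.1209 ≈ -0.890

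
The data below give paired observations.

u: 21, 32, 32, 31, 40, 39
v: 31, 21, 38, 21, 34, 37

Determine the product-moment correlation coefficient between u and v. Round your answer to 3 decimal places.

n = 6, Σu = 195, Σv = 182, Σu² = 6571, Σv² = 5812, Σuv = 5993
nΣuv − ΣuΣv = 35958 − 35490 = 468
nΣu² − (Σu)² = 39426 − 38025 = 1401; nΣv² − (Σv)² = 34872 − 33124 = 1748
r = 468 / √(1401 × 1748) = 468 / 1564.9115 ≈ 0.299

0.299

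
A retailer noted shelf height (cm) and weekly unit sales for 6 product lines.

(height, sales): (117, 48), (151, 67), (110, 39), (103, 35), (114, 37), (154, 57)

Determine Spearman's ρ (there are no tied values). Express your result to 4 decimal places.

Rank height: 4, 5, 2, 1, 3, 6
Rank sales: 4, 6, 3, 1, 2, 5
d = rank(height) − rank(sales): 0, -1, -1, 0, 1, 1; Σd² = 4
ρ = 1 − 6Σd² / [n(n²−1)] = 1 − 6×4 / (6×35) = 1 − 24/210 ≈ 0.8857

0.8857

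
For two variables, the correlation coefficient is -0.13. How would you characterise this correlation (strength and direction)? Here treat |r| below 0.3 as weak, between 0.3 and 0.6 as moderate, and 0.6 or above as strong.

r = -0.13 < 0 so the relationship is negative.
|r| = 0.13, which falls in the weak range.

weak negative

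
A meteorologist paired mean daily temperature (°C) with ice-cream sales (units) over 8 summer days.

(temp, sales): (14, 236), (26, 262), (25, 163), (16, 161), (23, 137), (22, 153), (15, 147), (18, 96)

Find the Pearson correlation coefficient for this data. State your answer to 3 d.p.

0.161

n = 8, Σx = 159, Σy = 1355, Σx² = 3315, Σy² = 249833, Σxy = 27217
nΣxy − ΣxΣy = 217736 − 215445 = 2291
nΣx² − (Σx)² = 26520 − 25281 = 1239; nΣy² − (Σy)² = 1998664 − 1836025 = 162639
r = 2291 / √(1239 × 162639) = 2291 / 14195.4120 ≈ 0.161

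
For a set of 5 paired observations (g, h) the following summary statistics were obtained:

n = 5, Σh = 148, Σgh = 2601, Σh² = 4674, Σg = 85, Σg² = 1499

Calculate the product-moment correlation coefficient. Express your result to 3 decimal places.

0.676

r = (nΣgh − ΣgΣh) / √[(nΣg² − (Σg)²)(nΣh² − (Σh)²)]
Numerator: 5×2601 − 85×148 = 425
Denominator: √[(7495 − 7225)(23370 − 21904)] = √[270 × 1466] = 629.1423
r = 425 / 629.1423 ≈ 0.676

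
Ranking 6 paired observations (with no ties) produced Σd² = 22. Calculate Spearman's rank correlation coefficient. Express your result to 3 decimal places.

ρ = 1 − 6Σd² / [n(n²−1)] = 1 − 6×22 / (6×35)
  = 1 − 132/210 = 1 − 0.6286 ≈ 0.371

0.371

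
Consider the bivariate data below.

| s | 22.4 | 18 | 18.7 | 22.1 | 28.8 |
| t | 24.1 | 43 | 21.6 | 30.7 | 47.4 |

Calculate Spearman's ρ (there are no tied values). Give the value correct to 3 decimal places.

Rank s: 4, 1, 2, 3, 5
Rank t: 2, 4, 1, 3, 5
d = rank(s) − rank(t): 2, -3, 1, 0, 0; Σd² = 14
ρ = 1 − 6Σd² / [n(n²−1)] = 1 − 6×14 / (5×24) = 1 − 84/120 ≈ 0.300

0.300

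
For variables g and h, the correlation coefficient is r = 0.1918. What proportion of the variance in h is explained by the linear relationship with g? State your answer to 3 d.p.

0.037

r² = (0.1918)² = 0.037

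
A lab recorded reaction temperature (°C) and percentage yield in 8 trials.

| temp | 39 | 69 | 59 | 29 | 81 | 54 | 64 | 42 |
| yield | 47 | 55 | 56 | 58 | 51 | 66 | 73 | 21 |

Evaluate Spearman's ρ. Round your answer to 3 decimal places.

0.095

Rank temp: 2, 7, 5, 1, 8, 4, 6, 3
Rank yield: 2, 4, 5, 6, 3, 7, 8, 1
d = rank(temp) − rank(yield): 0, 3, 0, -5, 5, -3, -2, 2; Σd² = 76
ρ = 1 − 6Σd² / [n(n²−1)] = 1 − 6×76 / (8×63) = 1 − 456/504 ≈ 0.095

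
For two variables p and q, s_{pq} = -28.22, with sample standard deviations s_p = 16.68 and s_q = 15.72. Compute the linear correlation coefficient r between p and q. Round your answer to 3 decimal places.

-0.108

r = Cov(p,q) / (s_p · s_q) = -28.22 / (16.68 × 15.72)
  = -28.22 / 262.2096 ≈ -0.108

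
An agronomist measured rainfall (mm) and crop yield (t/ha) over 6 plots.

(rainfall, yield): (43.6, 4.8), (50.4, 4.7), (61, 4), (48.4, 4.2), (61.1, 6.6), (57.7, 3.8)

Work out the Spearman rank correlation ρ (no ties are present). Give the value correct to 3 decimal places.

-0.029

Rank rainfall: 1, 3, 5, 2, 6, 4
Rank yield: 5, 4, 2, 3, 6, 1
d = rank(rainfall) − rank(yield): -4, -1, 3, -1, 0, 3; Σd² = 36
ρ = 1 − 6Σd² / [n(n²−1)] = 1 − 6×36 / (6×35) = 1 − 216/210 ≈ -0.029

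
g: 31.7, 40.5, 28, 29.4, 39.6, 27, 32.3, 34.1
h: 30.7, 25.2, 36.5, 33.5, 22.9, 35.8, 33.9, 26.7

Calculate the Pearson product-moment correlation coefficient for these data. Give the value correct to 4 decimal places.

-0.9353

n = 8, Σg = 262.6, Σh = 245.2, Σg² = 8796.76, Σh² = 7700.18, Σgh = 7879.57
nΣgh − ΣgΣh = 63036.56 − 64389.52 = -1352.96
nΣg² − (Σg)² = 70374.08 − 68958.76 = 1415.32; nΣh² − (Σh)² = 61601.44 − 60123.04 = 1478.4
r = -1352.96 / √(1415.32 × 1478.4) = -1352.96 / 1446.5162 ≈ -0.9353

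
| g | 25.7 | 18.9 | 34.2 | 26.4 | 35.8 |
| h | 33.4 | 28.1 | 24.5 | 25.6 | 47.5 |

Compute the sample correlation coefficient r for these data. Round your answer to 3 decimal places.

n = 5, Σg = 141, Σh = 159.1, Σg² = 4165.94, Σh² = 5417.03, Σgh = 4603.71
nΣgh − ΣgΣh = 23018.55 − 22433.1 = 585.45
nΣg² − (Σg)² = 20829.7 − 19881 = 948.7; nΣh² − (Σh)² = 27085.15 − 25312.81 = 1772.34
r = 585.45 / √(948.7 × 1772.34) = 585.45 / 1296.6954 ≈ 0.451

0.451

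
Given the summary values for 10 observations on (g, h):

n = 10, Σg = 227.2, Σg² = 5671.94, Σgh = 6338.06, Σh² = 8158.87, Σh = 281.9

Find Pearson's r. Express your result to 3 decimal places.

r = (nΣgh − ΣgΣh) / √[(nΣg² − (Σg)²)(nΣh² − (Σh)²)]
Numerator: 10×6338.06 − 227.2×281.9 = -667.08
Denominator: √[(56719.4 − 51619.84)(81588.7 − 79467.61)] = √[5099.56 × 2121.09] = 3288.8639
r = -667.08 / 3288.8639 ≈ -0.203

-0.203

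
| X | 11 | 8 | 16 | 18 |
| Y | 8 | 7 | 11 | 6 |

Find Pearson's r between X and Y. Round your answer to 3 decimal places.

n = 4, ΣX = 53, ΣY = 32, ΣX² = 765, ΣY² = 270, ΣXY = 428
nΣXY − ΣXΣY = 1712 − 1696 = 16
nΣX² − (ΣX)² = 3060 − 2809 = 251; nΣY² − (ΣY)² = 1080 − 1024 = 56
r = 16 / √(251 × 56) = 16 / 118.5580 ≈ 0.135

0.135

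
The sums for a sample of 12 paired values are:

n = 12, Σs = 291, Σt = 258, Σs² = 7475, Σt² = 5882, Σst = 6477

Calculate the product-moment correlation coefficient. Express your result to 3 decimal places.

0.589

r = (nΣst − ΣsΣt) / √[(nΣs² − (Σs)²)(nΣt² − (Σt)²)]
Numerator: 12×6477 − 291×258 = 2646
Denominator: √[(89700 − 84681)(70584 − 66564)] = √[5019 × 4020] = 4491.8126
r = 2646 / 4491.8126 ≈ 0.589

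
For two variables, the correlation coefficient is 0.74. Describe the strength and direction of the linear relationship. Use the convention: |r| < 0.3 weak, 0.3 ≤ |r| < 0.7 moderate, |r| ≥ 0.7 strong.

strong positive

r = 0.74 > 0 so the relationship is positive.
|r| = 0.74, which falls in the strong range.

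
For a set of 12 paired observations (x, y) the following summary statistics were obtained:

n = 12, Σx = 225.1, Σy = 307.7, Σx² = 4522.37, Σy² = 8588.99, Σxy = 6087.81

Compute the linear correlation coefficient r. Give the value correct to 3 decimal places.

r = (nΣxy − ΣxΣy) / √[(nΣx² − (Σx)²)(nΣy² − (Σy)²)]
Numerator: 12×6087.81 − 225.1×307.7 = 3790.45
Denominator: √[(54268.44 − 50670.01)(103067.88 − 94679.29)] = √[3598.43 × 8388.59] = 5494.1563
r = 3790.45 / 5494.1563 ≈ 0.690

0.690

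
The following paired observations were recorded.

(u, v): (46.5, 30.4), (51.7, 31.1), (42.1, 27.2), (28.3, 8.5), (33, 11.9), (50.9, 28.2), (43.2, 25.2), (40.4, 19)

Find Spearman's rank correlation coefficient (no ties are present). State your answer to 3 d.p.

Rank u: 6, 8, 4, 1, 2, 7, 5, 3
Rank v: 7, 8, 5, 1, 2, 6, 4, 3
d = rank(u) − rank(v): -1, 0, -1, 0, 0, 1, 1, 0; Σd² = 4
ρ = 1 − 6Σd² / [n(n²−1)] = 1 − 6×4 / (8×63) = 1 − 24/504 ≈ 0.952

0.952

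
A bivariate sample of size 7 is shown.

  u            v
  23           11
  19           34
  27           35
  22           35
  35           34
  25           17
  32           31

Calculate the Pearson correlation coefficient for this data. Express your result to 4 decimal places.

n = 7, Σu = 183, Σv = 197, Σu² = 4977, Σv² = 6133, Σuv = 5221
nΣuv − ΣuΣv = 36547 − 36051 = 496
nΣu² − (Σu)² = 34839 − 33489 = 1350; nΣv² − (Σv)² = 42931 − 38809 = 4122
r = 496 / √(1350 × 4122) = 496 / 2358.9616 ≈ 0.2103

0.2103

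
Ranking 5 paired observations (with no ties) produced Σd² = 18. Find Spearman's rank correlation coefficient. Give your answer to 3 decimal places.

0.100

ρ = 1 − 6Σd² / [n(n²−1)] = 1 − 6×18 / (5×24)
  = 1 − 108/120 = 1 − 0.9000 ≈ 0.100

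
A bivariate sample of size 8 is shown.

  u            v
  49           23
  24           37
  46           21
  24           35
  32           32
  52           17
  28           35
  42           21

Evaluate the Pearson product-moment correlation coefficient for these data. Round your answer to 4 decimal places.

n = 8, Σu = 297, Σv = 221, Σu² = 11945, Σv² = 6543, Σuv = 7591
nΣuv − ΣuΣv = 60728 − 65637 = -4909
nΣu² − (Σu)² = 95560 − 88209 = 7351; nΣv² − (Σv)² = 52344 − 48841 = 3503
r = -4909 / √(7351 × 3503) = -4909 / 5074.5003 ≈ -0.9674

-0.9674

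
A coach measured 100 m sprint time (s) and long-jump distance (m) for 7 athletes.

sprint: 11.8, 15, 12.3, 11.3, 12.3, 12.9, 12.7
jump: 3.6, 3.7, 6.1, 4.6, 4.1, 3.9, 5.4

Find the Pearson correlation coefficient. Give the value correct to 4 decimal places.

n = 7, Σx = 88.3, Σy = 31.4, Σx² = 1122.21, Σy² = 146.2, Σxy = 394.31
nΣxy − ΣxΣy = 2760.17 − 2772.62 = -12.45
nΣx² − (Σx)² = 7855.47 − 7796.89 = 58.58; nΣy² − (Σy)² = 1023.4 − 985.96 = 37.44
r = -12.45 / √(58.58 × 37.44) = -12.45 / 46.8320 ≈ -0.2658

-0.2658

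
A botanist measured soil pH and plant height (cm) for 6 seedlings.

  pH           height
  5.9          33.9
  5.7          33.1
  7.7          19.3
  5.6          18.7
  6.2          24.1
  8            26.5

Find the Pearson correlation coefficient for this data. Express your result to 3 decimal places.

-0.305

n = 6, Σx = 39.1, Σy = 155.6, Σx² = 260.39, Σy² = 4250.06, Σxy = 1003.43
nΣxy − ΣxΣy = 6020.58 − 6083.96 = -63.38
nΣx² − (Σx)² = 1562.34 − 1528.81 = 33.53; nΣy² − (Σy)² = 25500.36 − 24211.36 = 1289
r = -63.38 / √(33.53 × 1289) = -63.38 / 207.8946 ≈ -0.305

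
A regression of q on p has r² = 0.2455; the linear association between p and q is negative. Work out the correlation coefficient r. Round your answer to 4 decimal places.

|r| = √0.2455 = 0.4955
The association is negative, so r = −0.4955.

-0.4955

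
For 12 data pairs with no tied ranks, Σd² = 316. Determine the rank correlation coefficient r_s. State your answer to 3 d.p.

-0.105

ρ = 1 − 6Σd² / [n(n²−1)] = 1 − 6×316 / (12×143)
  = 1 − 1896/1716 = 1 − 1.1049 ≈ -0.105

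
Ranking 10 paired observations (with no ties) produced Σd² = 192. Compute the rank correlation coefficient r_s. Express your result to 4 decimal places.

-0.1636

ρ = 1 − 6Σd² / [n(n²−1)] = 1 − 6×192 / (10×99)
  = 1 − 1152/990 = 1 − 1.16364 ≈ -0.1636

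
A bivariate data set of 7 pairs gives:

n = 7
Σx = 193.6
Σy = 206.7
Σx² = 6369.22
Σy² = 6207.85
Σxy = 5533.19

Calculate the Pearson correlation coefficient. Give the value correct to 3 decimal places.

-0.564

r = (nΣxy − ΣxΣy) / √[(nΣx² − (Σx)²)(nΣy² − (Σy)²)]
Numerator: 7×5533.19 − 193.6×206.7 = -1284.79
Denominator: √[(44584.54 − 37480.96)(43454.95 − 42724.89)] = √[7103.58 × 730.06] = 2277.2878
r = -1284.79 / 2277.2878 ≈ -0.564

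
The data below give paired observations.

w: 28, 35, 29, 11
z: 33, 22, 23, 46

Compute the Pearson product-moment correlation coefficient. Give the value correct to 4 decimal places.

n = 4, Σw = 103, Σz = 124, Σw² = 2971, Σz² = 4218, Σwz = 2867
nΣwz − ΣwΣz = 11468 − 12772 = -1304
nΣw² − (Σw)² = 11884 − 10609 = 1275; nΣz² − (Σz)² = 16872 − 15376 = 1496
r = -1304 / √(1275 × 1496) = -1304 / 1381.0865 ≈ -0.9442

-0.9442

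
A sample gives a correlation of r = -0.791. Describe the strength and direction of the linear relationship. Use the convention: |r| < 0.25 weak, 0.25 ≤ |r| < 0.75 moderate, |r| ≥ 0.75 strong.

strong negative

r = -0.791 < 0 so the relationship is negative.
|r| = 0.791, which falls in the strong range.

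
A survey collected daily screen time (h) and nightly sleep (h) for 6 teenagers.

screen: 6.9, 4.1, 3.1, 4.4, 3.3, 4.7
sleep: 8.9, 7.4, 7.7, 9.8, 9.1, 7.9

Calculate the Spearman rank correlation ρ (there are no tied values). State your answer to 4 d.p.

0.2571

Rank screen: 6, 3, 1, 4, 2, 5
Rank sleep: 4, 1, 2, 6, 5, 3
d = rank(screen) − rank(sleep): 2, 2, -1, -2, -3, 2; Σd² = 26
ρ = 1 − 6Σd² / [n(n²−1)] = 1 − 6×26 / (6×35) = 1 − 156/210 ≈ 0.2571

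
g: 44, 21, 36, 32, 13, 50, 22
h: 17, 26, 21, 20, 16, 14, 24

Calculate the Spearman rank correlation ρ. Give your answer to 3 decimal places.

-0.429

Rank g: 6, 2, 5, 4, 1, 7, 3
Rank h: 3, 7, 5, 4, 2, 1, 6
d = rank(g) − rank(h): 3, -5, 0, 0, -1, 6, -3; Σd² = 80
ρ = 1 − 6Σd² / [n(n²−1)] = 1 − 6×80 / (7×48) = 1 − 480/336 ≈ -0.429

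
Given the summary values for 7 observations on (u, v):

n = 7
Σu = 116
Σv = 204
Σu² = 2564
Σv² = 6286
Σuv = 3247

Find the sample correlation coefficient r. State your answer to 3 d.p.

-0.286

r = (nΣuv − ΣuΣv) / √[(nΣu² − (Σu)²)(nΣv² − (Σv)²)]
Numerator: 7×3247 − 116×204 = -935
Denominator: √[(17948 − 13456)(44002 − 41616)] = √[4492 × 2386] = 3273.8222
r = -935 / 3273.8222 ≈ -0.286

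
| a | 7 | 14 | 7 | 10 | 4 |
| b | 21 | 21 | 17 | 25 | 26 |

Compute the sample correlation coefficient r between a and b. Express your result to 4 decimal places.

n = 5, Σa = 42, Σb = 110, Σa² = 410, Σb² = 2472, Σab = 914
nΣab − ΣaΣb = 4570 − 4620 = -50
nΣa² − (Σa)² = 2050 − 1764 = 286; nΣb² − (Σb)² = 12360 − 12100 = 260
r = -50 / √(286 × 260) = -50 / 272.6903 ≈ -0.1834

-0.1834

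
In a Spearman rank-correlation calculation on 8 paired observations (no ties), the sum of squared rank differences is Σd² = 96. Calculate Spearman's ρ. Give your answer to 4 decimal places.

ρ = 1 − 6Σd² / [n(n²−1)] = 1 − 6×96 / (8×63)
  = 1 − 576/504 = 1 − 1.14286 ≈ -0.1429

-0.1429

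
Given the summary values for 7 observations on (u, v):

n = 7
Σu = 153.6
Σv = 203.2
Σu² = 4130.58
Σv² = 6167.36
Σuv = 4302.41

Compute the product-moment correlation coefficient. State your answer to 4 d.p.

-0.3460

r = (nΣuv − ΣuΣv) / √[(nΣu² − (Σu)²)(nΣv² − (Σv)²)]
Numerator: 7×4302.41 − 153.6×203.2 = -1094.65
Denominator: √[(28914.06 − 23592.96)(43171.52 − 41290.24)] = √[5321.1 × 1881.28] = 3163.9341
r = -1094.65 / 3163.9341 ≈ -0.3460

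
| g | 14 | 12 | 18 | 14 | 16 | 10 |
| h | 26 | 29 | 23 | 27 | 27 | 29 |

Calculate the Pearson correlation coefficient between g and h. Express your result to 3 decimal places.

n = 6, Σg = 84, Σh = 161, Σg² = 1216, Σh² = 4345, Σgh = 2226
nΣgh − ΣgΣh = 13356 − 13524 = -168
nΣg² − (Σg)² = 7296 − 7056 = 240; nΣh² − (Σh)² = 26070 − 25921 = 149
r = -168 / √(240 × 149) = -168 / 189.1031 ≈ -0.888

-0.888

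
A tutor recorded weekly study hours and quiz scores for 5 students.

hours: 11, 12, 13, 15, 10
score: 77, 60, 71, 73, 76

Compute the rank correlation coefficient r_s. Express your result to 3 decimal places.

Rank hours: 2, 3, 4, 5, 1
Rank score: 5, 1, 2, 3, 4
d = rank(hours) − rank(score): -3, 2, 2, 2, -3; Σd² = 30
ρ = 1 − 6Σd² / [n(n²−1)] = 1 − 6×30 / (5×24) = 1 − 180/120 ≈ -0.500

-0.500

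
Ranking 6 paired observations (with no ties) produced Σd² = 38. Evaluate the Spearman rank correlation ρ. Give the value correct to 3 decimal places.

-0.086

ρ = 1 − 6Σd² / [n(n²−1)] = 1 − 6×38 / (6×35)
  = 1 − 228/210 = 1 − 1.0857 ≈ -0.086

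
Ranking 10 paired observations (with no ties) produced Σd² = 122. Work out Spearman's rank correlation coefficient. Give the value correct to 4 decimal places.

0.2606

ρ = 1 − 6Σd² / [n(n²−1)] = 1 − 6×122 / (10×99)
  = 1 − 732/990 = 1 − 0.73939 ≈ 0.2606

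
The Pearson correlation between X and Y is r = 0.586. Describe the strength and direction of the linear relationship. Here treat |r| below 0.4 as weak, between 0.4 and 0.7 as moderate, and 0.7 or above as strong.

moderate positive

r = 0.586 > 0 so the relationship is positive.
|r| = 0.586, which falls in the moderate range.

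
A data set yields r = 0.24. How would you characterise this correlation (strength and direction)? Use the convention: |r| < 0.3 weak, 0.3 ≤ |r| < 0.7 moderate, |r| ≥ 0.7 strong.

r = 0.24 > 0 so the relationship is positive.
|r| = 0.24, which falls in the weak range.

weak positive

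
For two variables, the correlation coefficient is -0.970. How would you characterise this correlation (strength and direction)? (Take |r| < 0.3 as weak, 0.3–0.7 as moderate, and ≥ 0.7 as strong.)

strong negative

r = -0.970 < 0 so the relationship is negative.
|r| = 0.970, which falls in the strong range.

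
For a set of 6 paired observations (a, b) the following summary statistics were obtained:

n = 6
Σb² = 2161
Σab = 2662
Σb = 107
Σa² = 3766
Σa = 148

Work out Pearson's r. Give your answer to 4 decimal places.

r = (nΣab − ΣaΣb) / √[(nΣa² − (Σa)²)(nΣb² − (Σb)²)]
Numerator: 6×2662 − 148×107 = 136
Denominator: √[(22596 − 21904)(12966 − 11449)] = √[692 × 1517] = 1024.5799
r = 136 / 1024.5799 ≈ 0.1327

0.1327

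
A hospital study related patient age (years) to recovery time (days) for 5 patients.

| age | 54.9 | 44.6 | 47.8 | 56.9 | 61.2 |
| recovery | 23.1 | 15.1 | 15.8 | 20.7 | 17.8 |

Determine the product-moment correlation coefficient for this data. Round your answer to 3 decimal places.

n = 5, Σx = 265.4, Σy = 92.5, Σx² = 14271.06, Σy² = 1756.59, Σxy = 4964.08
nΣxy − ΣxΣy = 24820.4 − 24549.5 = 270.9
nΣx² − (Σx)² = 71355.3 − 70437.16 = 918.14; nΣy² − (Σy)² = 8782.95 − 8556.25 = 226.7
r = 270.9 / √(918.14 × 226.7) = 270.9 / 456.2262 ≈ 0.594

0.594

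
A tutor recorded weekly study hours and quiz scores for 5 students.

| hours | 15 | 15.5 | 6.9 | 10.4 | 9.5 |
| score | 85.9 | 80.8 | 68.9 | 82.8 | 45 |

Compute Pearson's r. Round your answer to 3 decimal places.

0.567

n = 5, Σx = 57.3, Σy = 363.4, Σx² = 711.27, Σy² = 27535.5, Σxy = 4304.93
nΣxy − ΣxΣy = 21524.65 − 20822.82 = 701.83
nΣx² − (Σx)² = 3556.35 − 3283.29 = 273.06; nΣy² − (Σy)² = 137677.5 − 132059.56 = 5617.94
r = 701.83 / √(273.06 × 5617.94) = 701.83 / 1238.5615 ≈ 0.567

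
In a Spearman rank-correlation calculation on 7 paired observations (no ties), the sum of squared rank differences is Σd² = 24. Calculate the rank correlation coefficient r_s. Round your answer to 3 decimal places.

0.571

ρ = 1 − 6Σd² / [n(n²−1)] = 1 − 6×24 / (7×48)
  = 1 − 144/336 = 1 − 0.4286 ≈ 0.571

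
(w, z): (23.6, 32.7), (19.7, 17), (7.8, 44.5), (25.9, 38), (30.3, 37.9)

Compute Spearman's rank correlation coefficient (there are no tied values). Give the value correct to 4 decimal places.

Rank w: 3, 2, 1, 4, 5
Rank z: 2, 1, 5, 4, 3
d = rank(w) − rank(z): 1, 1, -4, 0, 2; Σd² = 22
ρ = 1 − 6Σd² / [n(n²−1)] = 1 − 6×22 / (5×24) = 1 − 132/120 ≈ -0.1000

-0.1000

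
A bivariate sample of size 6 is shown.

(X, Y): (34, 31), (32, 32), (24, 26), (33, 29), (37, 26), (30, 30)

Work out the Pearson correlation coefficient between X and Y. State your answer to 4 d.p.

n = 6, ΣX = 190, ΣY = 174, ΣX² = 6114, ΣY² = 5078, ΣXY = 5521
nΣXY − ΣXΣY = 33126 − 33060 = 66
nΣX² − (ΣX)² = 36684 − 36100 = 584; nΣY² − (ΣY)² = 30468 − 30276 = 192
r = 66 / √(584 × 192) = 66 / 334.8552 ≈ 0.1971

0.1971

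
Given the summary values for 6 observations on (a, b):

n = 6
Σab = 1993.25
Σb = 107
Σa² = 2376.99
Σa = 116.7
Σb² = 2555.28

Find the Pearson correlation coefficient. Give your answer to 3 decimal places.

r = (nΣab − ΣaΣb) / √[(nΣa² − (Σa)²)(nΣb² − (Σb)²)]
Numerator: 6×1993.25 − 116.7×107 = -527.4
Denominator: √[(14261.94 − 13618.89)(15331.68 − 11449)] = √[643.05 × 3882.68] = 1580.1131
r = -527.4 / 1580.1131 ≈ -0.334

-0.334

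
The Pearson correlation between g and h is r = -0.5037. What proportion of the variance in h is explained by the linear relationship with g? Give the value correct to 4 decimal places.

r² = (-0.5037)² = 0.2537

0.2537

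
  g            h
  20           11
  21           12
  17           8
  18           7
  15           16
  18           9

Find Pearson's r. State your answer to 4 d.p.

n = 6, Σg = 109, Σh = 63, Σg² = 2003, Σh² = 715, Σgh = 1136
nΣgh − ΣgΣh = 6816 − 6867 = -51
nΣg² − (Σg)² = 12018 − 11881 = 137; nΣh² − (Σh)² = 4290 − 3969 = 321
r = -51 / √(137 × 321) = -51 / 209.7069 ≈ -0.2432

-0.2432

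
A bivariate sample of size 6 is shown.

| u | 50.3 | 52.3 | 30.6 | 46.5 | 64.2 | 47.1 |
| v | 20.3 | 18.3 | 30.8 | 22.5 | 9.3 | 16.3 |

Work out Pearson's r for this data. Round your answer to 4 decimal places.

n = 6, Σu = 291, Σv = 117.5, Σu² = 14704.04, Σv² = 2554.05, Σuv = 5331.7
nΣuv − ΣuΣv = 31990.2 − 34192.5 = -2202.3
nΣu² − (Σu)² = 88224.24 − 84681 = 3543.24; nΣv² − (Σv)² = 15324.3 − 13806.25 = 1518.05
r = -2202.3 / √(3543.24 × 1518.05) = -2202.3 / 2319.2273 ≈ -0.9496

-0.9496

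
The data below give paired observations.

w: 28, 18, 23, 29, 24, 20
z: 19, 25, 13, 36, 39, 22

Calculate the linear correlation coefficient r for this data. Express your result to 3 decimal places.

n = 6, Σw = 142, Σz = 154, Σw² = 3454, Σz² = 4456, Σwz = 3701
nΣwz − ΣwΣz = 22206 − 21868 = 338
nΣw² − (Σw)² = 20724 − 20164 = 560; nΣz² − (Σz)² = 26736 − 23716 = 3020
r = 338 / √(560 × 3020) = 338 / 1300.4615 ≈ 0.260

0.260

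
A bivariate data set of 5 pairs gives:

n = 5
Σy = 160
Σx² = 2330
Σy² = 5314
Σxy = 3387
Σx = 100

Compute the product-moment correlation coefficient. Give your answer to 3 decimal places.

r = (nΣxy − ΣxΣy) / √[(nΣx² − (Σx)²)(nΣy² − (Σy)²)]
Numerator: 5×3387 − 100×160 = 935
Denominator: √[(11650 − 10000)(26570 − 25600)] = √[1650 × 970] = 1265.1087
r = 935 / 1265.1087 ≈ 0.739

0.739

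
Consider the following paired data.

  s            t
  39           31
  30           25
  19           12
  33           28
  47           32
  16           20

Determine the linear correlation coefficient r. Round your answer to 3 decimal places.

n = 6, Σs = 184, Σt = 148, Σs² = 6336, Σt² = 3938, Σst = 4935
nΣst − ΣsΣt = 29610 − 27232 = 2378
nΣs² − (Σs)² = 38016 − 33856 = 4160; nΣt² − (Σt)² = 23628 − 21904 = 1724
r = 2378 / √(4160 × 1724) = 2378 / 2678.0291 ≈ 0.888

0.888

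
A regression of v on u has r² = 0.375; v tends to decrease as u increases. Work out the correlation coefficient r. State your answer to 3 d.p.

|r| = √0.375 = 0.612
The association is negative, so r = −0.612.

-0.612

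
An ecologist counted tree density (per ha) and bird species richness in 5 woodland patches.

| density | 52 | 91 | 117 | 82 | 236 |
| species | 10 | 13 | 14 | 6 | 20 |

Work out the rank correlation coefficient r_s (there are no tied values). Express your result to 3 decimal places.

0.900

Rank density: 1, 3, 4, 2, 5
Rank species: 2, 3, 4, 1, 5
d = rank(density) − rank(species): -1, 0, 0, 1, 0; Σd² = 2
ρ = 1 − 6Σd² / [n(n²−1)] = 1 − 6×2 / (5×24) = 1 − 12/120 ≈ 0.900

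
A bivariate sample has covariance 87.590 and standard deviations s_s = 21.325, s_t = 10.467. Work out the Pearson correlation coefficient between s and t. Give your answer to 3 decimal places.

0.392

r = Cov(s,t) / (s_s · s_t) = 87.590 / (21.325 × 10.467)
  = 87.590 / 223.2088 ≈ 0.392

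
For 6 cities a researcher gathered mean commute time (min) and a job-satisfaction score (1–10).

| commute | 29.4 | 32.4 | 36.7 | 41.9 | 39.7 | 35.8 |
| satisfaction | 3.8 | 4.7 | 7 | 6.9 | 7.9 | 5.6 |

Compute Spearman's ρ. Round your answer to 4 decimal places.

Rank commute: 1, 2, 4, 6, 5, 3
Rank satisfaction: 1, 2, 5, 4, 6, 3
d = rank(commute) − rank(satisfaction): 0, 0, -1, 2, -1, 0; Σd² = 6
ρ = 1 − 6Σd² / [n(n²−1)] = 1 − 6×6 / (6×35) = 1 − 36/210 ≈ 0.8286

0.8286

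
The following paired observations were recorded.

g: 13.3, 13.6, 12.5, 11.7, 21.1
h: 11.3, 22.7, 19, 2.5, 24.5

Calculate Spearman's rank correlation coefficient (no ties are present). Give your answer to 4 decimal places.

Rank g: 3, 4, 2, 1, 5
Rank h: 2, 4, 3, 1, 5
d = rank(g) − rank(h): 1, 0, -1, 0, 0; Σd² = 2
ρ = 1 − 6Σd² / [n(n²−1)] = 1 − 6×2 / (5×24) = 1 − 12/120 ≈ 0.9000

0.9000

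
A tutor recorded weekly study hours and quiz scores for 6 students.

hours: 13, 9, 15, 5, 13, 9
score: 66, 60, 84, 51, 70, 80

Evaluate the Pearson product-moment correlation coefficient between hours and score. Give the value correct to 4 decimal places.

0.7031

n = 6, Σx = 64, Σy = 411, Σx² = 750, Σy² = 28913, Σxy = 4543
nΣxy − ΣxΣy = 27258 − 26304 = 954
nΣx² − (Σx)² = 4500 − 4096 = 404; nΣy² − (Σy)² = 173478 − 168921 = 4557
r = 954 / √(404 × 4557) = 954 / 1356.8449 ≈ 0.7031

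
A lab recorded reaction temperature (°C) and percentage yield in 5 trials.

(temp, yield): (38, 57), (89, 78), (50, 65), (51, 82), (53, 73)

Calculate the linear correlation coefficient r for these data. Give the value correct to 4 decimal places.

n = 5, Σx = 281, Σy = 355, Σx² = 17275, Σy² = 25611, Σxy = 20409
nΣxy − ΣxΣy = 102045 − 99755 = 2290
nΣx² − (Σx)² = 86375 − 78961 = 7414; nΣy² − (Σy)² = 128055 − 126025 = 2030
r = 2290 / √(7414 × 2030) = 2290 / 3879.4871 ≈ 0.5903

0.5903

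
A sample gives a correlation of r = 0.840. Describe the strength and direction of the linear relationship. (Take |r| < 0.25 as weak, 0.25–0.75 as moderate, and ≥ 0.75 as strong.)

strong positive

r = 0.840 > 0 so the relationship is positive.
|r| = 0.840, which falls in the strong range.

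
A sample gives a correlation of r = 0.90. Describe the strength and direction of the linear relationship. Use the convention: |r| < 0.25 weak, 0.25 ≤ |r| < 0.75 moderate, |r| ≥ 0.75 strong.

r = 0.90 > 0 so the relationship is positive.
|r| = 0.90, which falls in the strong range.

strong positive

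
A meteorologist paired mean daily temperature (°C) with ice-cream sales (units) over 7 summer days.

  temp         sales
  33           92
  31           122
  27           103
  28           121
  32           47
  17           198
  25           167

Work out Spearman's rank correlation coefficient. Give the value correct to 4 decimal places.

-0.8214

Rank temp: 7, 5, 3, 4, 6, 1, 2
Rank sales: 2, 5, 3, 4, 1, 7, 6
d = rank(temp) − rank(sales): 5, 0, 0, 0, 5, -6, -4; Σd² = 102
ρ = 1 − 6Σd² / [n(n²−1)] = 1 − 6×102 / (7×48) = 1 − 612/336 ≈ -0.8214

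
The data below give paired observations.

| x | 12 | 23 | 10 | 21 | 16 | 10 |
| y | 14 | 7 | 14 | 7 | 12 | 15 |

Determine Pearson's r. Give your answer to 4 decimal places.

n = 6, Σx = 92, Σy = 69, Σx² = 1570, Σy² = 859, Σxy = 958
nΣxy − ΣxΣy = 5748 − 6348 = -600
nΣx² − (Σx)² = 9420 − 8464 = 956; nΣy² − (Σy)² = 5154 − 4761 = 393
r = -600 / √(956 × 393) = -600 / 612.9502 ≈ -0.9789

-0.9789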